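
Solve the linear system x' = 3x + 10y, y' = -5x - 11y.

x(t) = 3C_1e^(-4t)sin(t) - C_1e^(-4t)cos(t) - C_2e^(-4t)sin(t) - 3C_2e^(-4t)cos(t), y(t) = -2C_1e^(-4t)sin(t) + C_1e^(-4t)cos(t) + C_2e^(-4t)sin(t) + 2C_2e^(-4t)cos(t)

Coefficient matrix A = [[3, 10], [-5, -11]].
Characteristic polynomial det(A - λI) = λ^2 + 8λ + 17 = 0.
Eigenvalues λ = -4 ± i (complex conjugate pair).
For λ=-4+i: an eigenvector is (-1,1) - i(3,-2) = (-1 - 3i, 1 + 2i).
A real fundamental pair from Re and Im of e^((-4+i)t)v: X_1 = e^(-4t)(cos(t)·(-1,1) + sin(t)·(3,-2)), X_2 = e^(-4t)(sin(t)·(-1,1) - cos(t)·(3,-2)).
General solution: C_1X_1 + C_2X_2.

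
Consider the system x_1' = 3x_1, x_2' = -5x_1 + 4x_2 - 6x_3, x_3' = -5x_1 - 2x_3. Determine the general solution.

x_1(t) = K_1e^(3t), x_2(t) = -K_1e^(3t) + K_2e^(4t) + K_3e^(-2t), x_3(t) = -K_1e^(3t) + K_3e^(-2t)

Coefficient matrix A = [[3, 0, 0], [-5, 4, -6], [-5, 0, -2]].
det(A - λI) = 0 gives eigenvalues λ = 3, 4, -2.
For λ=3: eigenvector (1,-1,-1).
For λ=4: eigenvector (0,1,0).
For λ=-2: eigenvector (0,1,1).
General solution: K_1e^(3t)(1,-1,-1) + K_2e^(4t)(0,1,0) + K_3e^(-2t)(0,1,1).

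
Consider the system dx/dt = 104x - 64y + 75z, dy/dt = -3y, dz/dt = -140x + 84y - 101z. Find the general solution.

x(t) = 2K_1e^(-3t) - 5K_2e^(-t) - 3K_3e^(4t), y(t) = K_1e^(-3t), z(t) = -2K_1e^(-3t) + 7K_2e^(-t) + 4K_3e^(4t)

Coefficient matrix A = [[104, -64, 75], [0, -3, 0], [-140, 84, -101]].
det(A - λI) = 0 gives eigenvalues λ = -3, -1, 4.
For λ=-3: eigenvector (2,1,-2).
For λ=-1: eigenvector (-5,0,7).
For λ=4: eigenvector (-3,0,4).
General solution: K_1e^(-3t)(2,1,-2) + K_2e^(-t)(-5,0,7) + K_3e^(4t)(-3,0,4).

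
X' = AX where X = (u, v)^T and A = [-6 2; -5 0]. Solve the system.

Coefficient matrix A = [[-6, 2], [-5, 0]].
Characteristic polynomial det(A - λI) = λ^2 + 6λ + 10 = 0.
Eigenvalues λ = -3 ± i (complex conjugate pair).
For λ=-3+i: an eigenvector is (1,2) - i(1,1) = (1 - i, 2 - i).
A real fundamental pair from Re and Im of e^((-3+i)t)v: X_1 = e^(-3t)(cos(t)·(1,2) + sin(t)·(1,1)), X_2 = e^(-3t)(sin(t)·(1,2) - cos(t)·(1,1)).
General solution: C_1X_1 + C_2X_2.

u(t) = C_1e^(-3t)sin(t) + C_1e^(-3t)cos(t) + C_2e^(-3t)sin(t) - C_2e^(-3t)cos(t), v(t) = C_1e^(-3t)sin(t) + 2C_1e^(-3t)cos(t) + 2C_2e^(-3t)sin(t) - C_2e^(-3t)cos(t)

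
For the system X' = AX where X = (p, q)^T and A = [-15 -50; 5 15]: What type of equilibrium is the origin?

center

A = [[-15,-50],[5,15]]; det(A-λI) = λ^2 + 25.
λ = 0 ± 5i: zero real part.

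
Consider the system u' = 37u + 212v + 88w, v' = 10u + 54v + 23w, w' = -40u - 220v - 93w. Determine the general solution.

Coefficient matrix A = [[37, 212, 88], [10, 54, 23], [-40, -220, -93]].
det(A - λI) = 0 gives eigenvalues λ = -1, 2, -3.
For λ=-1: eigenvector (-6,-1,5).
For λ=2: eigenvector (4,1,-4).
For λ=-3: eigenvector (-7,-2,8).
General solution: K_1e^(-t)(-6,-1,5) + K_2e^(2t)(4,1,-4) + K_3e^(-3t)(-7,-2,8).

u(t) = -6K_1e^(-t) + 4K_2e^(2t) - 7K_3e^(-3t), v(t) = -K_1e^(-t) + K_2e^(2t) - 2K_3e^(-3t), w(t) = 5K_1e^(-t) - 4K_2e^(2t) + 8K_3e^(-3t)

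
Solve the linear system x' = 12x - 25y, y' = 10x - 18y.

x(t) = -2K_1e^(-3t)sin(5t) + K_1e^(-3t)cos(5t) + K_2e^(-3t)sin(5t) + 2K_2e^(-3t)cos(5t), y(t) = -K_1e^(-3t)sin(5t) + K_1e^(-3t)cos(5t) + K_2e^(-3t)sin(5t) + K_2e^(-3t)cos(5t)

Coefficient matrix A = [[12, -25], [10, -18]].
Characteristic polynomial det(A - λI) = λ^2 + 6λ + 34 = 0.
Eigenvalues λ = -3 ± 5i (complex conjugate pair).
For λ=-3+5i: an eigenvector is (1,1) - i(-2,-1) = (1 + 2i, 1 + i).
A real fundamental pair from Re and Im of e^((-3+5i)t)v: X_1 = e^(-3t)(cos(5t)·(1,1) + sin(5t)·(-2,-1)), X_2 = e^(-3t)(sin(5t)·(1,1) - cos(5t)·(-2,-1)).
General solution: K_1X_1 + K_2X_2.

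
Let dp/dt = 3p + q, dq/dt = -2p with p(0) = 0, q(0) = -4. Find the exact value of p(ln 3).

A = [[3,1],[-2,0]]; eigenvalues λ = 1, 2.
Eigenvectors: (1,-2) for λ=1, (1,-1) for λ=2.
From the initial condition, c_1 = 4, c_2 = -4.
p(ln 3) = (4)(3^1)(1) + (-4)(3^2)(1) = -24.

-24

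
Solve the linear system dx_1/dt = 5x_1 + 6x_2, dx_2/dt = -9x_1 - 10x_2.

Coefficient matrix A = [[5, 6], [-9, -10]].
Characteristic polynomial det(A - λI) = λ^2 + 5λ + 4 = 0.
Eigenvalues λ = -1, -4.
For λ=-1: (A-λI) row 1 is [6, 6], so an eigenvector is (-1, 1).
For λ=-4: (A-λI) row 1 is [9, 6], so an eigenvector is (-2, 3).
General solution: C_1e^(-t)(-1,1) + C_2e^(-4t)(-2,3).

x_1(t) = -C_1e^(-t) - 2C_2e^(-4t), x_2(t) = C_1e^(-t) + 3C_2e^(-4t)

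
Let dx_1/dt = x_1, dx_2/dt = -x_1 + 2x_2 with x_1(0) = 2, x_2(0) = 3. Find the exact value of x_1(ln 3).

A = [[1,0],[-1,2]]; eigenvalues λ = 2, 1.
Eigenvectors: (0,-1) for λ=2, (1,1) for λ=1.
From the initial condition, c_1 = -1, c_2 = 2.
x_1(ln 3) = (-1)(3^2)(0) + (2)(3^1)(1) = 6.

6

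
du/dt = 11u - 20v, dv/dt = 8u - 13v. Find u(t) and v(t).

u(t) = K_1e^(-t)sin(4t) + 2K_1e^(-t)cos(4t) + 2K_2e^(-t)sin(4t) - K_2e^(-t)cos(4t), v(t) = K_1e^(-t)sin(4t) + K_1e^(-t)cos(4t) + K_2e^(-t)sin(4t) - K_2e^(-t)cos(4t)

Coefficient matrix A = [[11, -20], [8, -13]].
Characteristic polynomial det(A - λI) = λ^2 + 2λ + 17 = 0.
Eigenvalues λ = -1 ± 4i (complex conjugate pair).
For λ=-1+4i: an eigenvector is (2,1) - i(1,1) = (2 - i, 1 - i).
A real fundamental pair from Re and Im of e^((-1+4i)t)v: X_1 = e^(-t)(cos(4t)·(2,1) + sin(4t)·(1,1)), X_2 = e^(-t)(sin(4t)·(2,1) - cos(4t)·(1,1)).
General solution: K_1X_1 + K_2X_2.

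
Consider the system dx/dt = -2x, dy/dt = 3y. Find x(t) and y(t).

Coefficient matrix A = [[-2, 0], [0, 3]].
Characteristic polynomial det(A - λI) = λ^2 - λ - 6 = 0.
Eigenvalues λ = 3, -2.
For λ=3: (A-λI) row 1 is [-5, 0], so an eigenvector is (0, 1).
For λ=-2: (A-λI) row 2 is [0, 5], so an eigenvector is (-1, 0).
General solution: C_1e^(3t)(0,1) + C_2e^(-2t)(-1,0).

x(t) = -C_2e^(-2t), y(t) = C_1e^(3t)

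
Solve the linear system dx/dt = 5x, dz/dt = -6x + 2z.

x(t) = -C_2e^(5t), z(t) = C_1e^(2t) + 2C_2e^(5t)

Coefficient matrix A = [[5, 0], [-6, 2]].
Characteristic polynomial det(A - λI) = λ^2 - 7λ + 10 = 0.
Eigenvalues λ = 2, 5.
For λ=2: (A-λI) row 1 is [3, 0], so an eigenvector is (0, 1).
For λ=5: (A-λI) row 2 is [-6, -3], so an eigenvector is (-1, 2).
General solution: C_1e^(2t)(0,1) + C_2e^(5t)(-1,2).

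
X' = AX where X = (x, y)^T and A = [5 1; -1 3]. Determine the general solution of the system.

Coefficient matrix A = [[5, 1], [-1, 3]].
Characteristic polynomial det(A - λI) = λ^2 - 8λ + 16 = 0.
Single eigenvalue λ = 4 with algebraic multiplicity 2.
Eigenvector v = (-1,1); generalized eigenvector w with (A-λI)w=v is (-2,1).
General solution: e^(4t)[K_1·v + K_2·(t·v + w)].

x(t) = -K_1e^(4t) - K_2te^(4t) - 2K_2e^(4t), y(t) = K_1e^(4t) + K_2te^(4t) + K_2e^(4t)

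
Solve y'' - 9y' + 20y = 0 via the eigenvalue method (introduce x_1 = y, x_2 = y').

Let x_1 = y, x_2 = y'. Then x_1' = x_2 and x_2' = -20x_1 + 9x_2.
A = [[0,1],[-20,9]]; det(A-λI) = λ^2 - 9λ + 20.
Eigenvalues λ = 5, 4 with eigenvectors (1,5), (1,4).

y(t) = C_1e^(5t) + C_2e^(4t)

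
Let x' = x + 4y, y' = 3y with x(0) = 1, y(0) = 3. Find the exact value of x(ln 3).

147

A = [[1,4],[0,3]]; eigenvalues λ = 3, 1.
Eigenvectors: (-2,-1) for λ=3, (1,0) for λ=1.
From the initial condition, c_1 = -3, c_2 = -5.
x(ln 3) = (-3)(3^3)(-2) + (-5)(3^1)(1) = 147.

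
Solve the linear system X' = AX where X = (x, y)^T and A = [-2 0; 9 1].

x(t) = -C_1e^(-2t), y(t) = 3C_1e^(-2t) + C_2e^(t)

Coefficient matrix A = [[-2, 0], [9, 1]].
Characteristic polynomial det(A - λI) = λ^2 + λ - 2 = 0.
Eigenvalues λ = -2, 1.
For λ=-2: (A-λI) row 2 is [9, 3], so an eigenvector is (-1, 3).
For λ=1: (A-λI) row 1 is [-3, 0], so an eigenvector is (0, 1).
General solution: C_1e^(-2t)(-1,3) + C_2e^(t)(0,1).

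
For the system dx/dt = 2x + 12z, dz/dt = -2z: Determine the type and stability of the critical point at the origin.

saddle

A = [[2,12],[0,-2]]; det(A-λI) = λ^2 - 4.
λ = 2, -2: opposite signs.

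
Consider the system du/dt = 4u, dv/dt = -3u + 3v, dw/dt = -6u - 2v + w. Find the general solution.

u(t) = c_2e^(4t), v(t) = c_1e^(3t) - 3c_2e^(4t), w(t) = -c_1e^(3t) + c_3e^(t)

Coefficient matrix A = [[4, 0, 0], [-3, 3, 0], [-6, -2, 1]].
det(A - λI) = 0 gives eigenvalues λ = 3, 4, 1.
For λ=3: eigenvector (0,1,-1).
For λ=4: eigenvector (1,-3,0).
For λ=1: eigenvector (0,0,1).
General solution: c_1e^(3t)(0,1,-1) + c_2e^(4t)(1,-3,0) + c_3e^(t)(0,0,1).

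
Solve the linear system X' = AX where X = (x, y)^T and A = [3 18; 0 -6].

x(t) = 2c_1e^(-6t) - c_2e^(3t), y(t) = -c_1e^(-6t)

Coefficient matrix A = [[3, 18], [0, -6]].
Characteristic polynomial det(A - λI) = λ^2 + 3λ - 18 = 0.
Eigenvalues λ = -6, 3.
For λ=-6: (A-λI) row 1 is [9, 18], so an eigenvector is (2, -1).
For λ=3: (A-λI) row 1 is [0, 18], so an eigenvector is (-1, 0).
General solution: c_1e^(-6t)(2,-1) + c_2e^(3t)(-1,0).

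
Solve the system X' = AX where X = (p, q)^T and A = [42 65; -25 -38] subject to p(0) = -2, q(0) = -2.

p(t) = -42e^(2t)sin(5t) - 2e^(2t)cos(5t), q(t) = 26e^(2t)sin(5t) - 2e^(2t)cos(5t)

Coefficient matrix A = [[42, 65], [-25, -38]].
Characteristic polynomial det(A - λI) = λ^2 - 4λ + 29 = 0.
Eigenvalues λ = 2 ± 5i (complex conjugate pair).
For λ=2+5i: an eigenvector is (-2,1) - i(-3,2) = (-2 + 3i, 1 - 2i).
A real fundamental pair from Re and Im of e^((2+5i)t)v: X_1 = e^(2t)(cos(5t)·(-2,1) + sin(5t)·(-3,2)), X_2 = e^(2t)(sin(5t)·(-2,1) - cos(5t)·(-3,2)).
General solution: K_1X_1 + K_2X_2.
Applying p(0)=-2, q(0)=-2 gives K_1=10, K_2=6.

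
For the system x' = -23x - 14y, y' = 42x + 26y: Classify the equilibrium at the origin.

saddle

A = [[-23,-14],[42,26]]; det(A-λI) = λ^2 - 3λ - 10.
λ = 5, -2: opposite signs.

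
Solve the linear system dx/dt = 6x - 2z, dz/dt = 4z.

Coefficient matrix A = [[6, -2], [0, 4]].
Characteristic polynomial det(A - λI) = λ^2 - 10λ + 24 = 0.
Eigenvalues λ = 6, 4.
For λ=6: (A-λI) row 1 is [0, -2], so an eigenvector is (-1, 0).
For λ=4: (A-λI) row 1 is [2, -2], so an eigenvector is (1, 1).
General solution: c_1e^(6t)(-1,0) + c_2e^(4t)(1,1).

x(t) = -c_1e^(6t) + c_2e^(4t), z(t) = c_2e^(4t)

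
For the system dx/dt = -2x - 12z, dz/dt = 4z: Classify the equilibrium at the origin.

saddle

A = [[-2,-12],[0,4]]; det(A-λI) = λ^2 - 2λ - 8.
λ = -2, 4: opposite signs.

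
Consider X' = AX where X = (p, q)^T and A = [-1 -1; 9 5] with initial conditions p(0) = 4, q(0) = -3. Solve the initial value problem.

p(t) = -9te^(2t) + 4e^(2t), q(t) = 27te^(2t) - 3e^(2t)

Coefficient matrix A = [[-1, -1], [9, 5]].
Characteristic polynomial det(A - λI) = λ^2 - 4λ + 4 = 0.
Single eigenvalue λ = 2 with algebraic multiplicity 2.
Eigenvector v = (1,-3); generalized eigenvector w with (A-λI)w=v is (-1,2).
General solution: e^(2t)[c_1·v + c_2·(t·v + w)].
Applying p(0)=4, q(0)=-3 gives c_1=-5, c_2=-9.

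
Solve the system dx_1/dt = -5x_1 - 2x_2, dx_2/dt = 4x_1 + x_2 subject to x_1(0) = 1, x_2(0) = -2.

Coefficient matrix A = [[-5, -2], [4, 1]].
Characteristic polynomial det(A - λI) = λ^2 + 4λ + 3 = 0.
Eigenvalues λ = -3, -1.
For λ=-3: (A-λI) row 1 is [-2, -2], so an eigenvector is (-1, 1).
For λ=-1: (A-λI) row 1 is [-4, -2], so an eigenvector is (1, -2).
General solution: C_1e^(-3t)(-1,1) + C_2e^(-t)(1,-2).
Applying x_1(0)=1, x_2(0)=-2 gives C_1=0, C_2=1.

x_1(t) = e^(-t), x_2(t) = -2e^(-t)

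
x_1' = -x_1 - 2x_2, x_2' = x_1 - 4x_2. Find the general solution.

Coefficient matrix A = [[-1, -2], [1, -4]].
Characteristic polynomial det(A - λI) = λ^2 + 5λ + 6 = 0.
Eigenvalues λ = -2, -3.
For λ=-2: (A-λI) row 1 is [1, -2], so an eigenvector is (-2, -1).
For λ=-3: (A-λI) row 1 is [2, -2], so an eigenvector is (-1, -1).
General solution: C_1e^(-2t)(-2,-1) + C_2e^(-3t)(-1,-1).

x_1(t) = -2C_1e^(-2t) - C_2e^(-3t), x_2(t) = -C_1e^(-2t) - C_2e^(-3t)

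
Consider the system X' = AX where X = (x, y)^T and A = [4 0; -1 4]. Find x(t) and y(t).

Coefficient matrix A = [[4, 0], [-1, 4]].
Characteristic polynomial det(A - λI) = λ^2 - 8λ + 16 = 0.
Single eigenvalue λ = 4 with algebraic multiplicity 2.
Eigenvector v = (0,1); generalized eigenvector w with (A-λI)w=v is (-1,3).
General solution: e^(4t)[C_1·v + C_2·(t·v + w)].

x(t) = -C_2e^(4t), y(t) = C_1e^(4t) + C_2te^(4t) + 3C_2e^(4t)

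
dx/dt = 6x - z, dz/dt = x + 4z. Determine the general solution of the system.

x(t) = C_1e^(5t) + C_2te^(5t) - C_2e^(5t), z(t) = C_1e^(5t) + C_2te^(5t) - 2C_2e^(5t)

Coefficient matrix A = [[6, -1], [1, 4]].
Characteristic polynomial det(A - λI) = λ^2 - 10λ + 25 = 0.
Single eigenvalue λ = 5 with algebraic multiplicity 2.
Eigenvector v = (1,1); generalized eigenvector w with (A-λI)w=v is (-1,-2).
General solution: e^(5t)[C_1·v + C_2·(t·v + w)].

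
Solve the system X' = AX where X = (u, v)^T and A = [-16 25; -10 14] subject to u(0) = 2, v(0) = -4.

u(t) = -26e^(-t)sin(5t) + 2e^(-t)cos(5t), v(t) = -16e^(-t)sin(5t) - 4e^(-t)cos(5t)

Coefficient matrix A = [[-16, 25], [-10, 14]].
Characteristic polynomial det(A - λI) = λ^2 + 2λ + 26 = 0.
Eigenvalues λ = -1 ± 5i (complex conjugate pair).
For λ=-1+5i: an eigenvector is (1,1) - i(2,1) = (1 - 2i, 1 - i).
A real fundamental pair from Re and Im of e^((-1+5i)t)v: X_1 = e^(-t)(cos(5t)·(1,1) + sin(5t)·(2,1)), X_2 = e^(-t)(sin(5t)·(1,1) - cos(5t)·(2,1)).
General solution: c_1X_1 + c_2X_2.
Applying u(0)=2, v(0)=-4 gives c_1=-10, c_2=-6.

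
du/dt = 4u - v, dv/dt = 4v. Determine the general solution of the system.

Coefficient matrix A = [[4, -1], [0, 4]].
Characteristic polynomial det(A - λI) = λ^2 - 8λ + 16 = 0.
Single eigenvalue λ = 4 with algebraic multiplicity 2.
Eigenvector v = (1,0); generalized eigenvector w with (A-λI)w=v is (-2,-1).
General solution: e^(4t)[c_1·v + c_2·(t·v + w)].

u(t) = c_1e^(4t) + c_2te^(4t) - 2c_2e^(4t), v(t) = -c_2e^(4t)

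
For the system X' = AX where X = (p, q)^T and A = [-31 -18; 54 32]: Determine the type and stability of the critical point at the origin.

A = [[-31,-18],[54,32]]; det(A-λI) = λ^2 - λ - 20.
λ = -4, 5: opposite signs.

saddle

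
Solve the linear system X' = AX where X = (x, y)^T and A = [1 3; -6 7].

Coefficient matrix A = [[1, 3], [-6, 7]].
Characteristic polynomial det(A - λI) = λ^2 - 8λ + 25 = 0.
Eigenvalues λ = 4 ± 3i (complex conjugate pair).
For λ=4+3i: an eigenvector is (1,1) - i(0,-1) = (1, 1 + i).
A real fundamental pair from Re and Im of e^((4+3i)t)v: X_1 = e^(4t)(cos(3t)·(1,1) + sin(3t)·(0,-1)), X_2 = e^(4t)(sin(3t)·(1,1) - cos(3t)·(0,-1)).
General solution: C_1X_1 + C_2X_2.

x(t) = C_1e^(4t)cos(3t) + C_2e^(4t)sin(3t), y(t) = -C_1e^(4t)sin(3t) + C_1e^(4t)cos(3t) + C_2e^(4t)sin(3t) + C_2e^(4t)cos(3t)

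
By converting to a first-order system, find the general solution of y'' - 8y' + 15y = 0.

y(t) = c_1e^(3t) + c_2e^(5t)

Let x_1 = y, x_2 = y'. Then x_1' = x_2 and x_2' = -15x_1 + 8x_2.
A = [[0,1],[-15,8]]; det(A-λI) = λ^2 - 8λ + 15.
Eigenvalues λ = 3, 5 with eigenvectors (1,3), (1,5).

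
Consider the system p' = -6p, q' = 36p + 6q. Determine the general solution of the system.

p(t) = -K_2e^(-6t), q(t) = K_1e^(6t) + 3K_2e^(-6t)

Coefficient matrix A = [[-6, 0], [36, 6]].
Characteristic polynomial det(A - λI) = λ^2 - 36 = 0.
Eigenvalues λ = 6, -6.
For λ=6: (A-λI) row 1 is [-12, 0], so an eigenvector is (0, 1).
For λ=-6: (A-λI) row 2 is [36, 12], so an eigenvector is (-1, 3).
General solution: K_1e^(6t)(0,1) + K_2e^(-6t)(-1,3).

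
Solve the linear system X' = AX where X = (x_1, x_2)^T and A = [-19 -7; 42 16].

Coefficient matrix A = [[-19, -7], [42, 16]].
Characteristic polynomial det(A - λI) = λ^2 + 3λ - 10 = 0.
Eigenvalues λ = -5, 2.
For λ=-5: (A-λI) row 1 is [-14, -7], so an eigenvector is (-1, 2).
For λ=2: (A-λI) row 1 is [-21, -7], so an eigenvector is (-1, 3).
General solution: c_1e^(-5t)(-1,2) + c_2e^(2t)(-1,3).

x_1(t) = -c_1e^(-5t) - c_2e^(2t), x_2(t) = 2c_1e^(-5t) + 3c_2e^(2t)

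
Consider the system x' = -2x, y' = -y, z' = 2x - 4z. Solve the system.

Coefficient matrix A = [[-2, 0, 0], [0, -1, 0], [2, 0, -4]].
det(A - λI) = 0 gives eigenvalues λ = -2, -1, -4.
For λ=-2: eigenvector (1,0,1).
For λ=-1: eigenvector (0,1,0).
For λ=-4: eigenvector (0,0,1).
General solution: K_1e^(-2t)(1,0,1) + K_2e^(-t)(0,1,0) + K_3e^(-4t)(0,0,1).

x(t) = K_1e^(-2t), y(t) = K_2e^(-t), z(t) = K_1e^(-2t) + K_3e^(-4t)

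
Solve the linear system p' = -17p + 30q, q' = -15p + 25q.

Coefficient matrix A = [[-17, 30], [-15, 25]].
Characteristic polynomial det(A - λI) = λ^2 - 8λ + 25 = 0.
Eigenvalues λ = 4 ± 3i (complex conjugate pair).
For λ=4+3i: an eigenvector is (-3,-2) - i(1,1) = (-3 - i, -2 - i).
A real fundamental pair from Re and Im of e^((4+3i)t)v: X_1 = e^(4t)(cos(3t)·(-3,-2) + sin(3t)·(1,1)), X_2 = e^(4t)(sin(3t)·(-3,-2) - cos(3t)·(1,1)).
General solution: K_1X_1 + K_2X_2.

p(t) = K_1e^(4t)sin(3t) - 3K_1e^(4t)cos(3t) - 3K_2e^(4t)sin(3t) - K_2e^(4t)cos(3t), q(t) = K_1e^(4t)sin(3t) - 2K_1e^(4t)cos(3t) - 2K_2e^(4t)sin(3t) - K_2e^(4t)cos(3t)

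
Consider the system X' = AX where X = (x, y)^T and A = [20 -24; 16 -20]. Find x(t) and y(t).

x(t) = c_1e^(-4t) + 3c_2e^(4t), y(t) = c_1e^(-4t) + 2c_2e^(4t)

Coefficient matrix A = [[20, -24], [16, -20]].
Characteristic polynomial det(A - λI) = λ^2 - 16 = 0.
Eigenvalues λ = -4, 4.
For λ=-4: (A-λI) row 1 is [24, -24], so an eigenvector is (1, 1).
For λ=4: (A-λI) row 1 is [16, -24], so an eigenvector is (3, 2).
General solution: c_1e^(-4t)(1,1) + c_2e^(4t)(3,2).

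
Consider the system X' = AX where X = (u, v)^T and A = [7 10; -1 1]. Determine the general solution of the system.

Coefficient matrix A = [[7, 10], [-1, 1]].
Characteristic polynomial det(A - λI) = λ^2 - 8λ + 17 = 0.
Eigenvalues λ = 4 ± i (complex conjugate pair).
For λ=4+i: an eigenvector is (3,-1) - i(-1,0) = (3 + i, -1).
A real fundamental pair from Re and Im of e^((4+i)t)v: X_1 = e^(4t)(cos(t)·(3,-1) + sin(t)·(-1,0)), X_2 = e^(4t)(sin(t)·(3,-1) - cos(t)·(-1,0)).
General solution: C_1X_1 + C_2X_2.

u(t) = -C_1e^(4t)sin(t) + 3C_1e^(4t)cos(t) + 3C_2e^(4t)sin(t) + C_2e^(4t)cos(t), v(t) = -C_1e^(4t)cos(t) - C_2e^(4t)sin(t)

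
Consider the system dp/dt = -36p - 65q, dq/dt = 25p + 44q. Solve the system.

p(t) = 2C_1e^(4t)sin(5t) + 3C_1e^(4t)cos(5t) + 3C_2e^(4t)sin(5t) - 2C_2e^(4t)cos(5t), q(t) = -C_1e^(4t)sin(5t) - 2C_1e^(4t)cos(5t) - 2C_2e^(4t)sin(5t) + C_2e^(4t)cos(5t)

Coefficient matrix A = [[-36, -65], [25, 44]].
Characteristic polynomial det(A - λI) = λ^2 - 8λ + 41 = 0.
Eigenvalues λ = 4 ± 5i (complex conjugate pair).
For λ=4+5i: an eigenvector is (3,-2) - i(2,-1) = (3 - 2i, -2 + i).
A real fundamental pair from Re and Im of e^((4+5i)t)v: X_1 = e^(4t)(cos(5t)·(3,-2) + sin(5t)·(2,-1)), X_2 = e^(4t)(sin(5t)·(3,-2) - cos(5t)·(2,-1)).
General solution: C_1X_1 + C_2X_2.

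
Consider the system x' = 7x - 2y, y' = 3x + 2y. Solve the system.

Coefficient matrix A = [[7, -2], [3, 2]].
Characteristic polynomial det(A - λI) = λ^2 - 9λ + 20 = 0.
Eigenvalues λ = 4, 5.
For λ=4: (A-λI) row 1 is [3, -2], so an eigenvector is (-2, -3).
For λ=5: (A-λI) row 1 is [2, -2], so an eigenvector is (-1, -1).
General solution: K_1e^(4t)(-2,-3) + K_2e^(5t)(-1,-1).

x(t) = -2K_1e^(4t) - K_2e^(5t), y(t) = -3K_1e^(4t) - K_2e^(5t)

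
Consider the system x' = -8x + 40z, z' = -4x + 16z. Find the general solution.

Coefficient matrix A = [[-8, 40], [-4, 16]].
Characteristic polynomial det(A - λI) = λ^2 - 8λ + 32 = 0.
Eigenvalues λ = 4 ± 4i (complex conjugate pair).
For λ=4+4i: an eigenvector is (1,0) - i(-3,-1) = (1 + 3i, 0 + i).
A real fundamental pair from Re and Im of e^((4+4i)t)v: X_1 = e^(4t)(cos(4t)·(1,0) + sin(4t)·(-3,-1)), X_2 = e^(4t)(sin(4t)·(1,0) - cos(4t)·(-3,-1)).
General solution: c_1X_1 + c_2X_2.

x(t) = -3c_1e^(4t)sin(4t) + c_1e^(4t)cos(4t) + c_2e^(4t)sin(4t) + 3c_2e^(4t)cos(4t), z(t) = -c_1e^(4t)sin(4t) + c_2e^(4t)cos(4t)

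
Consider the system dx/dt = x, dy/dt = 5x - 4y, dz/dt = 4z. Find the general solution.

x(t) = c_1e^(t), y(t) = c_1e^(t) + c_2e^(-4t), z(t) = c_3e^(4t)

Coefficient matrix A = [[1, 0, 0], [5, -4, 0], [0, 0, 4]].
det(A - λI) = 0 gives eigenvalues λ = 1, -4, 4.
For λ=1: eigenvector (1,1,0).
For λ=-4: eigenvector (0,1,0).
For λ=4: eigenvector (0,0,1).
General solution: c_1e^(t)(1,1,0) + c_2e^(-4t)(0,1,0) + c_3e^(4t)(0,0,1).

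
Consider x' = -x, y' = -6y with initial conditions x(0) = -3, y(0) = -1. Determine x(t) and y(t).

Coefficient matrix A = [[-1, 0], [0, -6]].
Characteristic polynomial det(A - λI) = λ^2 + 7λ + 6 = 0.
Eigenvalues λ = -6, -1.
For λ=-6: (A-λI) row 1 is [5, 0], so an eigenvector is (0, 1).
For λ=-1: (A-λI) row 2 is [0, -5], so an eigenvector is (-1, 0).
General solution: C_1e^(-6t)(0,1) + C_2e^(-t)(-1,0).
Applying x(0)=-3, y(0)=-1 gives C_1=-1, C_2=3.

x(t) = -3e^(-t), y(t) = -e^(-6t)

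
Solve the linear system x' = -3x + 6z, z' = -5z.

Coefficient matrix A = [[-3, 6], [0, -5]].
Characteristic polynomial det(A - λI) = λ^2 + 8λ + 15 = 0.
Eigenvalues λ = -5, -3.
For λ=-5: (A-λI) row 1 is [2, 6], so an eigenvector is (-3, 1).
For λ=-3: (A-λI) row 1 is [0, 6], so an eigenvector is (1, 0).
General solution: C_1e^(-5t)(-3,1) + C_2e^(-3t)(1,0).

x(t) = -3C_1e^(-5t) + C_2e^(-3t), z(t) = C_1e^(-5t)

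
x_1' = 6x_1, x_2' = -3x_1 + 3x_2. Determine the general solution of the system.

x_1(t) = -C_2e^(6t), x_2(t) = -C_1e^(3t) + C_2e^(6t)

Coefficient matrix A = [[6, 0], [-3, 3]].
Characteristic polynomial det(A - λI) = λ^2 - 9λ + 18 = 0.
Eigenvalues λ = 3, 6.
For λ=3: (A-λI) row 1 is [3, 0], so an eigenvector is (0, -1).
For λ=6: (A-λI) row 2 is [-3, -3], so an eigenvector is (-1, 1).
General solution: C_1e^(3t)(0,-1) + C_2e^(6t)(-1,1).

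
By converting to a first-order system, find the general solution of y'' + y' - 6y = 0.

y(t) = C_1e^(2t) + C_2e^(-3t)

Let x_1 = y, x_2 = y'. Then x_1' = x_2 and x_2' = 6x_1 - x_2.
A = [[0,1],[6,-1]]; det(A-λI) = λ^2 + λ - 6.
Eigenvalues λ = 2, -3 with eigenvectors (1,2), (1,-3).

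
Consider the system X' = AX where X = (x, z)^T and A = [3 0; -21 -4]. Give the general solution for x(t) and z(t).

Coefficient matrix A = [[3, 0], [-21, -4]].
Characteristic polynomial det(A - λI) = λ^2 + λ - 12 = 0.
Eigenvalues λ = 3, -4.
For λ=3: (A-λI) row 2 is [-21, -7], so an eigenvector is (-1, 3).
For λ=-4: (A-λI) row 1 is [7, 0], so an eigenvector is (0, -1).
General solution: C_1e^(3t)(-1,3) + C_2e^(-4t)(0,-1).

x(t) = -C_1e^(3t), z(t) = 3C_1e^(3t) - C_2e^(-4t)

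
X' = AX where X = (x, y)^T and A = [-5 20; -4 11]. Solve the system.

x(t) = C_1e^(3t)sin(4t) + 2C_1e^(3t)cos(4t) + 2C_2e^(3t)sin(4t) - C_2e^(3t)cos(4t), y(t) = C_1e^(3t)cos(4t) + C_2e^(3t)sin(4t)

Coefficient matrix A = [[-5, 20], [-4, 11]].
Characteristic polynomial det(A - λI) = λ^2 - 6λ + 25 = 0.
Eigenvalues λ = 3 ± 4i (complex conjugate pair).
For λ=3+4i: an eigenvector is (2,1) - i(1,0) = (2 - i, 1).
A real fundamental pair from Re and Im of e^((3+4i)t)v: X_1 = e^(3t)(cos(4t)·(2,1) + sin(4t)·(1,0)), X_2 = e^(3t)(sin(4t)·(2,1) - cos(4t)·(1,0)).
General solution: C_1X_1 + C_2X_2.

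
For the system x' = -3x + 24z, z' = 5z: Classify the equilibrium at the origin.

saddle

A = [[-3,24],[0,5]]; det(A-λI) = λ^2 - 2λ - 15.
λ = -3, 5: opposite signs.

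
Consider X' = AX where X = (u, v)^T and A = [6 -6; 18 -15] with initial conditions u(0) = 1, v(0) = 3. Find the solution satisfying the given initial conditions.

u(t) = -2e^(-3t) + 3e^(-6t), v(t) = -3e^(-3t) + 6e^(-6t)

Coefficient matrix A = [[6, -6], [18, -15]].
Characteristic polynomial det(A - λI) = λ^2 + 9λ + 18 = 0.
Eigenvalues λ = -3, -6.
For λ=-3: (A-λI) row 1 is [9, -6], so an eigenvector is (-2, -3).
For λ=-6: (A-λI) row 1 is [12, -6], so an eigenvector is (-1, -2).
General solution: K_1e^(-3t)(-2,-3) + K_2e^(-6t)(-1,-2).
Applying u(0)=1, v(0)=3 gives K_1=1, K_2=-3.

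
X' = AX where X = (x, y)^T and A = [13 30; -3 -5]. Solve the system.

x(t) = -c_1e^(4t)sin(3t) + 3c_1e^(4t)cos(3t) + 3c_2e^(4t)sin(3t) + c_2e^(4t)cos(3t), y(t) = -c_1e^(4t)cos(3t) - c_2e^(4t)sin(3t)

Coefficient matrix A = [[13, 30], [-3, -5]].
Characteristic polynomial det(A - λI) = λ^2 - 8λ + 25 = 0.
Eigenvalues λ = 4 ± 3i (complex conjugate pair).
For λ=4+3i: an eigenvector is (3,-1) - i(-1,0) = (3 + i, -1).
A real fundamental pair from Re and Im of e^((4+3i)t)v: X_1 = e^(4t)(cos(3t)·(3,-1) + sin(3t)·(-1,0)), X_2 = e^(4t)(sin(3t)·(3,-1) - cos(3t)·(-1,0)).
General solution: c_1X_1 + c_2X_2.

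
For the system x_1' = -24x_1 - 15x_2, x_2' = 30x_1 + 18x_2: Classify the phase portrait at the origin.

stable spiral

A = [[-24,-15],[30,18]]; det(A-λI) = λ^2 + 6λ + 18.
λ = -3 ± 3i: negative real part.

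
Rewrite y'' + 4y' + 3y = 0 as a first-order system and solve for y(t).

y(t) = C_1e^(-3t) + C_2e^(-t)

Let x_1 = y, x_2 = y'. Then x_1' = x_2 and x_2' = -3x_1 - 4x_2.
A = [[0,1],[-3,-4]]; det(A-λI) = λ^2 + 4λ + 3.
Eigenvalues λ = -3, -1 with eigenvectors (1,-3), (1,-1).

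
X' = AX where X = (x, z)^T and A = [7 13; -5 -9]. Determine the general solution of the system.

x(t) = -2C_1e^(-t)sin(t) + 3C_1e^(-t)cos(t) + 3C_2e^(-t)sin(t) + 2C_2e^(-t)cos(t), z(t) = C_1e^(-t)sin(t) - 2C_1e^(-t)cos(t) - 2C_2e^(-t)sin(t) - C_2e^(-t)cos(t)

Coefficient matrix A = [[7, 13], [-5, -9]].
Characteristic polynomial det(A - λI) = λ^2 + 2λ + 2 = 0.
Eigenvalues λ = -1 ± i (complex conjugate pair).
For λ=-1+i: an eigenvector is (3,-2) - i(-2,1) = (3 + 2i, -2 - i).
A real fundamental pair from Re and Im of e^((-1+i)t)v: X_1 = e^(-t)(cos(t)·(3,-2) + sin(t)·(-2,1)), X_2 = e^(-t)(sin(t)·(3,-2) - cos(t)·(-2,1)).
General solution: C_1X_1 + C_2X_2.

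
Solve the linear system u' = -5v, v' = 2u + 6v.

u(t) = -c_1e^(3t)sin(t) + 2c_1e^(3t)cos(t) + 2c_2e^(3t)sin(t) + c_2e^(3t)cos(t), v(t) = c_1e^(3t)sin(t) - c_1e^(3t)cos(t) - c_2e^(3t)sin(t) - c_2e^(3t)cos(t)

Coefficient matrix A = [[0, -5], [2, 6]].
Characteristic polynomial det(A - λI) = λ^2 - 6λ + 10 = 0.
Eigenvalues λ = 3 ± i (complex conjugate pair).
For λ=3+i: an eigenvector is (2,-1) - i(-1,1) = (2 + i, -1 - i).
A real fundamental pair from Re and Im of e^((3+i)t)v: X_1 = e^(3t)(cos(t)·(2,-1) + sin(t)·(-1,1)), X_2 = e^(3t)(sin(t)·(2,-1) - cos(t)·(-1,1)).
General solution: c_1X_1 + c_2X_2.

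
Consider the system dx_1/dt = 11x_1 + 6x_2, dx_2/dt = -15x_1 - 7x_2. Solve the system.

x_1(t) = -C_1e^(2t)sin(3t) - C_1e^(2t)cos(3t) - C_2e^(2t)sin(3t) + C_2e^(2t)cos(3t), x_2(t) = 2C_1e^(2t)sin(3t) + C_1e^(2t)cos(3t) + C_2e^(2t)sin(3t) - 2C_2e^(2t)cos(3t)

Coefficient matrix A = [[11, 6], [-15, -7]].
Characteristic polynomial det(A - λI) = λ^2 - 4λ + 13 = 0.
Eigenvalues λ = 2 ± 3i (complex conjugate pair).
For λ=2+3i: an eigenvector is (-1,1) - i(-1,2) = (-1 + i, 1 - 2i).
A real fundamental pair from Re and Im of e^((2+3i)t)v: X_1 = e^(2t)(cos(3t)·(-1,1) + sin(3t)·(-1,2)), X_2 = e^(2t)(sin(3t)·(-1,1) - cos(3t)·(-1,2)).
General solution: C_1X_1 + C_2X_2.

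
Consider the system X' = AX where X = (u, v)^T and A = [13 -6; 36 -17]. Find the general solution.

u(t) = -C_1e^(t) - C_2e^(-5t), v(t) = -2C_1e^(t) - 3C_2e^(-5t)

Coefficient matrix A = [[13, -6], [36, -17]].
Characteristic polynomial det(A - λI) = λ^2 + 4λ - 5 = 0.
Eigenvalues λ = 1, -5.
For λ=1: (A-λI) row 1 is [12, -6], so an eigenvector is (-1, -2).
For λ=-5: (A-λI) row 1 is [18, -6], so an eigenvector is (-1, -3).
General solution: C_1e^(t)(-1,-2) + C_2e^(-5t)(-1,-3).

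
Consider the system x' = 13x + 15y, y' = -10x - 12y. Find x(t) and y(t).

Coefficient matrix A = [[13, 15], [-10, -12]].
Characteristic polynomial det(A - λI) = λ^2 - λ - 6 = 0.
Eigenvalues λ = -2, 3.
For λ=-2: (A-λI) row 1 is [15, 15], so an eigenvector is (-1, 1).
For λ=3: (A-λI) row 1 is [10, 15], so an eigenvector is (-3, 2).
General solution: c_1e^(-2t)(-1,1) + c_2e^(3t)(-3,2).

x(t) = -c_1e^(-2t) - 3c_2e^(3t), y(t) = c_1e^(-2t) + 2c_2e^(3t)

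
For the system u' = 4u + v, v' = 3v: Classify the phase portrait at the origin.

unstable node

A = [[4,1],[0,3]]; det(A-λI) = λ^2 - 7λ + 12.
λ = 3, 4: both positive.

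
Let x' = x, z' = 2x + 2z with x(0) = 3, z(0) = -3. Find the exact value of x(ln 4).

12

A = [[1,0],[2,2]]; eigenvalues λ = 2, 1.
Eigenvectors: (0,-1) for λ=2, (1,-2) for λ=1.
From the initial condition, c_1 = -3, c_2 = 3.
x(ln 4) = (-3)(4^2)(0) + (3)(4^1)(1) = 12.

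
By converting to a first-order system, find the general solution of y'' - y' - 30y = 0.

Let x_1 = y, x_2 = y'. Then x_1' = x_2 and x_2' = 30x_1 + x_2.
A = [[0,1],[30,1]]; det(A-λI) = λ^2 - λ - 30.
Eigenvalues λ = -5, 6 with eigenvectors (1,-5), (1,6).

y(t) = K_1e^(-5t) + K_2e^(6t)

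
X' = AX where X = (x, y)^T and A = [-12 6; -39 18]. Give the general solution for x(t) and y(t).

Coefficient matrix A = [[-12, 6], [-39, 18]].
Characteristic polynomial det(A - λI) = λ^2 - 6λ + 18 = 0.
Eigenvalues λ = 3 ± 3i (complex conjugate pair).
For λ=3+3i: an eigenvector is (1,3) - i(1,2) = (1 - i, 3 - 2i).
A real fundamental pair from Re and Im of e^((3+3i)t)v: X_1 = e^(3t)(cos(3t)·(1,3) + sin(3t)·(1,2)), X_2 = e^(3t)(sin(3t)·(1,3) - cos(3t)·(1,2)).
General solution: c_1X_1 + c_2X_2.

x(t) = c_1e^(3t)sin(3t) + c_1e^(3t)cos(3t) + c_2e^(3t)sin(3t) - c_2e^(3t)cos(3t), y(t) = 2c_1e^(3t)sin(3t) + 3c_1e^(3t)cos(3t) + 3c_2e^(3t)sin(3t) - 2c_2e^(3t)cos(3t)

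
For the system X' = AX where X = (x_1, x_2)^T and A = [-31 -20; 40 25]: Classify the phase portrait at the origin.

A = [[-31,-20],[40,25]]; det(A-λI) = λ^2 + 6λ + 25.
λ = -3 ± 4i: negative real part.

stable spiral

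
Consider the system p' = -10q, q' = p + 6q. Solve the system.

Coefficient matrix A = [[0, -10], [1, 6]].
Characteristic polynomial det(A - λI) = λ^2 - 6λ + 10 = 0.
Eigenvalues λ = 3 ± i (complex conjugate pair).
For λ=3+i: an eigenvector is (-1,0) - i(3,-1) = (-1 - 3i, 0 + i).
A real fundamental pair from Re and Im of e^((3+i)t)v: X_1 = e^(3t)(cos(t)·(-1,0) + sin(t)·(3,-1)), X_2 = e^(3t)(sin(t)·(-1,0) - cos(t)·(3,-1)).
General solution: c_1X_1 + c_2X_2.

p(t) = 3c_1e^(3t)sin(t) - c_1e^(3t)cos(t) - c_2e^(3t)sin(t) - 3c_2e^(3t)cos(t), q(t) = -c_1e^(3t)sin(t) + c_2e^(3t)cos(t)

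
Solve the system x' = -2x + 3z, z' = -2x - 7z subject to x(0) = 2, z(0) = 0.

x(t) = 6e^(-4t) - 4e^(-5t), z(t) = -4e^(-4t) + 4e^(-5t)

Coefficient matrix A = [[-2, 3], [-2, -7]].
Characteristic polynomial det(A - λI) = λ^2 + 9λ + 20 = 0.
Eigenvalues λ = -4, -5.
For λ=-4: (A-λI) row 1 is [2, 3], so an eigenvector is (3, -2).
For λ=-5: (A-λI) row 1 is [3, 3], so an eigenvector is (-1, 1).
General solution: K_1e^(-4t)(3,-2) + K_2e^(-5t)(-1,1).
Applying x(0)=2, z(0)=0 gives K_1=2, K_2=4.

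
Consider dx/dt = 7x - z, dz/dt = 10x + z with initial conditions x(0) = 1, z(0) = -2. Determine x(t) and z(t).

Coefficient matrix A = [[7, -1], [10, 1]].
Characteristic polynomial det(A - λI) = λ^2 - 8λ + 17 = 0.
Eigenvalues λ = 4 ± i (complex conjugate pair).
For λ=4+i: an eigenvector is (-1,-3) - i(0,-1) = (-1, -3 + i).
A real fundamental pair from Re and Im of e^((4+i)t)v: X_1 = e^(4t)(cos(t)·(-1,-3) + sin(t)·(0,-1)), X_2 = e^(4t)(sin(t)·(-1,-3) - cos(t)·(0,-1)).
General solution: C_1X_1 + C_2X_2.
Applying x(0)=1, z(0)=-2 gives C_1=-1, C_2=-5.

x(t) = 5e^(4t)sin(t) + e^(4t)cos(t), z(t) = 16e^(4t)sin(t) - 2e^(4t)cos(t)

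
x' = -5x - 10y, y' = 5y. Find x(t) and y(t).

x(t) = -K_1e^(-5t) + K_2e^(5t), y(t) = -K_2e^(5t)

Coefficient matrix A = [[-5, -10], [0, 5]].
Characteristic polynomial det(A - λI) = λ^2 - 25 = 0.
Eigenvalues λ = -5, 5.
For λ=-5: (A-λI) row 1 is [0, -10], so an eigenvector is (-1, 0).
For λ=5: (A-λI) row 1 is [-10, -10], so an eigenvector is (1, -1).
General solution: K_1e^(-5t)(-1,0) + K_2e^(5t)(1,-1).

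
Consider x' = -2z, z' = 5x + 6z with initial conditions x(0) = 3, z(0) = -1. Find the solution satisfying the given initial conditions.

Coefficient matrix A = [[0, -2], [5, 6]].
Characteristic polynomial det(A - λI) = λ^2 - 6λ + 10 = 0.
Eigenvalues λ = 3 ± i (complex conjugate pair).
For λ=3+i: an eigenvector is (-1,1) - i(1,-2) = (-1 - i, 1 + 2i).
A real fundamental pair from Re and Im of e^((3+i)t)v: X_1 = e^(3t)(cos(t)·(-1,1) + sin(t)·(1,-2)), X_2 = e^(3t)(sin(t)·(-1,1) - cos(t)·(1,-2)).
General solution: K_1X_1 + K_2X_2.
Applying x(0)=3, z(0)=-1 gives K_1=-5, K_2=2.

x(t) = -7e^(3t)sin(t) + 3e^(3t)cos(t), z(t) = 12e^(3t)sin(t) - e^(3t)cos(t)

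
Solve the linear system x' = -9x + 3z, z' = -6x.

Coefficient matrix A = [[-9, 3], [-6, 0]].
Characteristic polynomial det(A - λI) = λ^2 + 9λ + 18 = 0.
Eigenvalues λ = -6, -3.
For λ=-6: (A-λI) row 1 is [-3, 3], so an eigenvector is (1, 1).
For λ=-3: (A-λI) row 1 is [-6, 3], so an eigenvector is (-1, -2).
General solution: c_1e^(-6t)(1,1) + c_2e^(-3t)(-1,-2).

x(t) = c_1e^(-6t) - c_2e^(-3t), z(t) = c_1e^(-6t) - 2c_2e^(-3t)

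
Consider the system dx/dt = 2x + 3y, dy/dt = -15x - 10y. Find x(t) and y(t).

x(t) = -c_1e^(-4t)cos(3t) - c_2e^(-4t)sin(3t), y(t) = c_1e^(-4t)sin(3t) + 2c_1e^(-4t)cos(3t) + 2c_2e^(-4t)sin(3t) - c_2e^(-4t)cos(3t)

Coefficient matrix A = [[2, 3], [-15, -10]].
Characteristic polynomial det(A - λI) = λ^2 + 8λ + 25 = 0.
Eigenvalues λ = -4 ± 3i (complex conjugate pair).
For λ=-4+3i: an eigenvector is (-1,2) - i(0,1) = (-1, 2 - i).
A real fundamental pair from Re and Im of e^((-4+3i)t)v: X_1 = e^(-4t)(cos(3t)·(-1,2) + sin(3t)·(0,1)), X_2 = e^(-4t)(sin(3t)·(-1,2) - cos(3t)·(0,1)).
General solution: c_1X_1 + c_2X_2.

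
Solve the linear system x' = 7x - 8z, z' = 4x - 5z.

Coefficient matrix A = [[7, -8], [4, -5]].
Characteristic polynomial det(A - λI) = λ^2 - 2λ - 3 = 0.
Eigenvalues λ = 3, -1.
For λ=3: (A-λI) row 1 is [4, -8], so an eigenvector is (-2, -1).
For λ=-1: (A-λI) row 1 is [8, -8], so an eigenvector is (1, 1).
General solution: C_1e^(3t)(-2,-1) + C_2e^(-t)(1,1).

x(t) = -2C_1e^(3t) + C_2e^(-t), z(t) = -C_1e^(3t) + C_2e^(-t)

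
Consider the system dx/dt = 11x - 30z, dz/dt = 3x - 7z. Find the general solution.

x(t) = -3c_1e^(2t)sin(3t) - c_1e^(2t)cos(3t) - c_2e^(2t)sin(3t) + 3c_2e^(2t)cos(3t), z(t) = -c_1e^(2t)sin(3t) + c_2e^(2t)cos(3t)

Coefficient matrix A = [[11, -30], [3, -7]].
Characteristic polynomial det(A - λI) = λ^2 - 4λ + 13 = 0.
Eigenvalues λ = 2 ± 3i (complex conjugate pair).
For λ=2+3i: an eigenvector is (-1,0) - i(-3,-1) = (-1 + 3i, 0 + i).
A real fundamental pair from Re and Im of e^((2+3i)t)v: X_1 = e^(2t)(cos(3t)·(-1,0) + sin(3t)·(-3,-1)), X_2 = e^(2t)(sin(3t)·(-1,0) - cos(3t)·(-3,-1)).
General solution: c_1X_1 + c_2X_2.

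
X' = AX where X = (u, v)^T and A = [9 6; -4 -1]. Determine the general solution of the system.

u(t) = 3c_1e^(5t) - c_2e^(3t), v(t) = -2c_1e^(5t) + c_2e^(3t)

Coefficient matrix A = [[9, 6], [-4, -1]].
Characteristic polynomial det(A - λI) = λ^2 - 8λ + 15 = 0.
Eigenvalues λ = 5, 3.
For λ=5: (A-λI) row 1 is [4, 6], so an eigenvector is (3, -2).
For λ=3: (A-λI) row 1 is [6, 6], so an eigenvector is (-1, 1).
General solution: c_1e^(5t)(3,-2) + c_2e^(3t)(-1,1).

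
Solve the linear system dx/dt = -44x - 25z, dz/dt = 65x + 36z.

x(t) = -2C_1e^(-4t)sin(5t) - C_1e^(-4t)cos(5t) - C_2e^(-4t)sin(5t) + 2C_2e^(-4t)cos(5t), z(t) = 3C_1e^(-4t)sin(5t) + 2C_1e^(-4t)cos(5t) + 2C_2e^(-4t)sin(5t) - 3C_2e^(-4t)cos(5t)

Coefficient matrix A = [[-44, -25], [65, 36]].
Characteristic polynomial det(A - λI) = λ^2 + 8λ + 41 = 0.
Eigenvalues λ = -4 ± 5i (complex conjugate pair).
For λ=-4+5i: an eigenvector is (-1,2) - i(-2,3) = (-1 + 2i, 2 - 3i).
A real fundamental pair from Re and Im of e^((-4+5i)t)v: X_1 = e^(-4t)(cos(5t)·(-1,2) + sin(5t)·(-2,3)), X_2 = e^(-4t)(sin(5t)·(-1,2) - cos(5t)·(-2,3)).
General solution: C_1X_1 + C_2X_2.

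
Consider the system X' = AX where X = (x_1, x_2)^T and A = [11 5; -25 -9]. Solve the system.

Coefficient matrix A = [[11, 5], [-25, -9]].
Characteristic polynomial det(A - λI) = λ^2 - 2λ + 26 = 0.
Eigenvalues λ = 1 ± 5i (complex conjugate pair).
For λ=1+5i: an eigenvector is (1,-2) - i(0,-1) = (1, -2 + i).
A real fundamental pair from Re and Im of e^((1+5i)t)v: X_1 = e^(t)(cos(5t)·(1,-2) + sin(5t)·(0,-1)), X_2 = e^(t)(sin(5t)·(1,-2) - cos(5t)·(0,-1)).
General solution: K_1X_1 + K_2X_2.

x_1(t) = K_1e^(t)cos(5t) + K_2e^(t)sin(5t), x_2(t) = -K_1e^(t)sin(5t) - 2K_1e^(t)cos(5t) - 2K_2e^(t)sin(5t) + K_2e^(t)cos(5t)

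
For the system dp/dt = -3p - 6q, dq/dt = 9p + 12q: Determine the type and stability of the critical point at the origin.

unstable node

A = [[-3,-6],[9,12]]; det(A-λI) = λ^2 - 9λ + 18.
λ = 3, 6: both positive.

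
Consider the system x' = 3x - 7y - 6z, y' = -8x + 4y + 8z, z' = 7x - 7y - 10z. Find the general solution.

Coefficient matrix A = [[3, -7, -6], [-8, 4, 8], [7, -7, -10]].
det(A - λI) = 0 gives eigenvalues λ = -3, 4, -4.
For λ=-3: eigenvector (1,0,1).
For λ=4: eigenvector (-1,1,-1).
For λ=-4: eigenvector (-1,-1,0).
General solution: c_1e^(-3t)(1,0,1) + c_2e^(4t)(-1,1,-1) + c_3e^(-4t)(-1,-1,0).

x(t) = c_1e^(-3t) - c_2e^(4t) - c_3e^(-4t), y(t) = c_2e^(4t) - c_3e^(-4t), z(t) = c_1e^(-3t) - c_2e^(4t)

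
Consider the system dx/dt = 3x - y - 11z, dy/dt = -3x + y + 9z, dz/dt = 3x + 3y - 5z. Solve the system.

Coefficient matrix A = [[3, -1, -11], [-3, 1, 9], [3, 3, -5]].
det(A - λI) = 0 gives eigenvalues λ = -2, 4, -3.
For λ=-2: eigenvector (2,-1,1).
For λ=4: eigenvector (-1,1,0).
For λ=-3: eigenvector (5,-3,3).
General solution: c_1e^(-2t)(2,-1,1) + c_2e^(4t)(-1,1,0) + c_3e^(-3t)(5,-3,3).

x(t) = 2c_1e^(-2t) - c_2e^(4t) + 5c_3e^(-3t), y(t) = -c_1e^(-2t) + c_2e^(4t) - 3c_3e^(-3t), z(t) = c_1e^(-2t) + 3c_3e^(-3t)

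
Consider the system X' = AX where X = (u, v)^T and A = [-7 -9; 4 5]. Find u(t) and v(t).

u(t) = -3c_1e^(-t) - 3c_2te^(-t) + 2c_2e^(-t), v(t) = 2c_1e^(-t) + 2c_2te^(-t) - c_2e^(-t)

Coefficient matrix A = [[-7, -9], [4, 5]].
Characteristic polynomial det(A - λI) = λ^2 + 2λ + 1 = 0.
Single eigenvalue λ = -1 with algebraic multiplicity 2.
Eigenvector v = (-3,2); generalized eigenvector w with (A-λI)w=v is (2,-1).
General solution: e^(-t)[c_1·v + c_2·(t·v + w)].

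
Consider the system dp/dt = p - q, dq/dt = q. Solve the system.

Coefficient matrix A = [[1, -1], [0, 1]].
Characteristic polynomial det(A - λI) = λ^2 - 2λ + 1 = 0.
Single eigenvalue λ = 1 with algebraic multiplicity 2.
Eigenvector v = (-1,0); generalized eigenvector w with (A-λI)w=v is (-3,1).
General solution: e^(t)[c_1·v + c_2·(t·v + w)].

p(t) = -c_1e^(t) - c_2te^(t) - 3c_2e^(t), q(t) = c_2e^(t)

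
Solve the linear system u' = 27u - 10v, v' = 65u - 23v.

u(t) = -c_1e^(2t)sin(5t) + c_1e^(2t)cos(5t) + c_2e^(2t)sin(5t) + c_2e^(2t)cos(5t), v(t) = -2c_1e^(2t)sin(5t) + 3c_1e^(2t)cos(5t) + 3c_2e^(2t)sin(5t) + 2c_2e^(2t)cos(5t)

Coefficient matrix A = [[27, -10], [65, -23]].
Characteristic polynomial det(A - λI) = λ^2 - 4λ + 29 = 0.
Eigenvalues λ = 2 ± 5i (complex conjugate pair).
For λ=2+5i: an eigenvector is (1,3) - i(-1,-2) = (1 + i, 3 + 2i).
A real fundamental pair from Re and Im of e^((2+5i)t)v: X_1 = e^(2t)(cos(5t)·(1,3) + sin(5t)·(-1,-2)), X_2 = e^(2t)(sin(5t)·(1,3) - cos(5t)·(-1,-2)).
General solution: c_1X_1 + c_2X_2.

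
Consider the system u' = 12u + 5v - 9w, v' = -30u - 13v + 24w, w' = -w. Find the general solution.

u(t) = -2K_1e^(-t) - K_2e^(-3t) + K_3e^(2t), v(t) = 7K_1e^(-t) + 3K_2e^(-3t) - 2K_3e^(2t), w(t) = K_1e^(-t)

Coefficient matrix A = [[12, 5, -9], [-30, -13, 24], [0, 0, -1]].
det(A - λI) = 0 gives eigenvalues λ = -1, -3, 2.
For λ=-1: eigenvector (-2,7,1).
For λ=-3: eigenvector (-1,3,0).
For λ=2: eigenvector (1,-2,0).
General solution: K_1e^(-t)(-2,7,1) + K_2e^(-3t)(-1,3,0) + K_3e^(2t)(1,-2,0).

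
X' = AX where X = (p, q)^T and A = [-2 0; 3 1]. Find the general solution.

p(t) = C_2e^(-2t), q(t) = -C_1e^(t) - C_2e^(-2t)

Coefficient matrix A = [[-2, 0], [3, 1]].
Characteristic polynomial det(A - λI) = λ^2 + λ - 2 = 0.
Eigenvalues λ = 1, -2.
For λ=1: (A-λI) row 1 is [-3, 0], so an eigenvector is (0, -1).
For λ=-2: (A-λI) row 2 is [3, 3], so an eigenvector is (1, -1).
General solution: C_1e^(t)(0,-1) + C_2e^(-2t)(1,-1).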